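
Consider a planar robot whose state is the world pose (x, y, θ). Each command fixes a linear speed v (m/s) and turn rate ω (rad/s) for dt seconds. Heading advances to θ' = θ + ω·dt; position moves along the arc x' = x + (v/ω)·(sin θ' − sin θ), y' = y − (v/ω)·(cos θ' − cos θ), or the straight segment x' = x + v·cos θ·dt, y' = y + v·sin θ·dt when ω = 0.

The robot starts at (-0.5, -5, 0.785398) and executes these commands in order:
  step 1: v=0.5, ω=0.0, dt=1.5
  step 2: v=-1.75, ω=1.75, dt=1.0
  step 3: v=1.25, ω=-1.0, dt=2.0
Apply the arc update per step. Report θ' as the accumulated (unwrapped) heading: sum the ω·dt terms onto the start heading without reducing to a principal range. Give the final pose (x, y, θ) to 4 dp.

(0.2421, -3.8962, 0.5354)

step 1: θ'=0.7854 (straight) → pose (0.0303, -4.4697, 0.7854)
step 2: θ'=2.5354 (R=-1.0000) → pose (0.1677, -5.9986, 2.5354)
step 3: θ'=0.5354 (R=-1.2500) → pose (0.2421, -3.8962, 0.5354)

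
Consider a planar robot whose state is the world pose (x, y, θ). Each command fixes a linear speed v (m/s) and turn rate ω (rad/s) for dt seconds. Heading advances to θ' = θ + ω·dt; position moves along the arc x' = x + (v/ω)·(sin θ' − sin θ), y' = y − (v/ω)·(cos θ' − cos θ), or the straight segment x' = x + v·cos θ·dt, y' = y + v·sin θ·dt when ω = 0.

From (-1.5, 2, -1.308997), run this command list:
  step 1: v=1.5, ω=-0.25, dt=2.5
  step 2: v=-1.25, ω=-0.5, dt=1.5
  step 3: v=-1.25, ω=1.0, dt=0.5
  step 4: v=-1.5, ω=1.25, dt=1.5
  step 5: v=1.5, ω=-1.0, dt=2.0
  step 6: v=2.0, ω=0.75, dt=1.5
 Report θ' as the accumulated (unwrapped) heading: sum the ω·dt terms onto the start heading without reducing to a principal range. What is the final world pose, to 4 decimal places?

step 1: θ'=-1.9340 (R=-6.0000) → pose (-1.6870, -1.6845, -1.9340)
step 2: θ'=-2.6840 (R=2.5000) → pose (-0.4545, -0.3299, -2.6840)
step 3: θ'=-2.1840 (R=-1.2500) → pose (0.0155, 0.0721, -2.1840)
step 4: θ'=-0.3090 (R=-1.2000) → pose (-0.6010, 1.9059, -0.3090)
step 5: θ'=-2.3090 (R=-1.5000) → pose (0.0524, -0.5325, -2.3090)
step 6: θ'=-1.1840 (R=2.6667) → pose (-0.4448, -3.3330, -1.1840)

(-0.4448, -3.3330, -1.1840)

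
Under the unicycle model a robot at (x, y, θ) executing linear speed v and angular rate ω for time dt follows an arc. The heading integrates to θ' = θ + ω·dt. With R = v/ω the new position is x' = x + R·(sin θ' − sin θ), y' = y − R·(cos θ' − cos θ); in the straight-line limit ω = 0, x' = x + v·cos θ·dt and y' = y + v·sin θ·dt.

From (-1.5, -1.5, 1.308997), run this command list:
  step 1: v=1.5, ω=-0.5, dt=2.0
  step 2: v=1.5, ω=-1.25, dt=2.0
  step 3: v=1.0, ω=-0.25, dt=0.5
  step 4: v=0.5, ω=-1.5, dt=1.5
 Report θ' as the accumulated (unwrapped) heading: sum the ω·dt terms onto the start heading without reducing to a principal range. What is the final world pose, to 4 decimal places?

step 1: θ'=0.3090 (R=-3.0000) → pose (0.4855, 0.5815, 0.3090)
step 2: θ'=-2.1910 (R=-1.2000) → pose (1.8269, -1.2592, -2.1910)
step 3: θ'=-2.3160 (R=-4.0000) → pose (1.5117, -1.6468, -2.3160)
step 4: θ'=-4.5660 (R=-0.3333) → pose (0.9369, -1.4694, -4.5660)

(0.9369, -1.4694, -4.5660)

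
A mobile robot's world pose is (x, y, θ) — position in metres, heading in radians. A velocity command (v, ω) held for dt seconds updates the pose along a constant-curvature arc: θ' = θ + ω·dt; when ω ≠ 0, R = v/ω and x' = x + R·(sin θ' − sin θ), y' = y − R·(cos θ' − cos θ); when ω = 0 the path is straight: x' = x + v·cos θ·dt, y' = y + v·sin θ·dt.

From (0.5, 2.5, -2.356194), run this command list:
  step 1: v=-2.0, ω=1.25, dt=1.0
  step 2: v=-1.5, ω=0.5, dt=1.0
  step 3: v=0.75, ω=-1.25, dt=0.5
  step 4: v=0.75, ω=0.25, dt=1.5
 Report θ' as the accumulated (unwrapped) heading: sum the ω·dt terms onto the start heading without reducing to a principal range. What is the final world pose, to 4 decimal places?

(0.6127, 4.2097, -0.8562)

step 1: θ'=-1.1062 (R=-1.6000) → pose (0.7990, 4.3483, -1.1062)
step 2: θ'=-0.6062 (R=-3.0000) → pose (-0.1737, 5.4695, -0.6062)
step 3: θ'=-1.2312 (R=-0.6000) → pose (0.0501, 5.1763, -1.2312)
step 4: θ'=-0.8562 (R=3.0000) → pose (0.6127, 4.2097, -0.8562)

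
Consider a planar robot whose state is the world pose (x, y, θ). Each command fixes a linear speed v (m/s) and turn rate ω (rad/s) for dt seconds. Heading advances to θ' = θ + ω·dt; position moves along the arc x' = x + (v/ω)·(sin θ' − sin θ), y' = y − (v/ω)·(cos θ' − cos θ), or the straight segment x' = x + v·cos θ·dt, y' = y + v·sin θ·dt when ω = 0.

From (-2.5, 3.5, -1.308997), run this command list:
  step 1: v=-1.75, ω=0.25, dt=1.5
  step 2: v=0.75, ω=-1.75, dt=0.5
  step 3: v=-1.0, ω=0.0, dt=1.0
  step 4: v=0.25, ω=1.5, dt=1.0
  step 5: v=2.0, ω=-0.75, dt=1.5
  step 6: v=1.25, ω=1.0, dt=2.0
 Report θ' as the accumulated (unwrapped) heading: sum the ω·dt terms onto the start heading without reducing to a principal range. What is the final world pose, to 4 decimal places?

(0.5251, 3.2070, 0.5660)

step 1: θ'=-0.9340 (R=-7.0000) → pose (-3.6335, 5.8506, -0.9340)
step 2: θ'=-1.8090 (R=-0.4286) → pose (-3.5616, 5.4947, -1.8090)
step 3: θ'=-1.8090 (straight) → pose (-3.3256, 6.4664, -1.8090)
step 4: θ'=-0.3090 (R=0.1667) → pose (-3.2143, 6.2683, -0.3090)
step 5: θ'=-1.4340 (R=-2.6667) → pose (-1.3835, 4.0916, -1.4340)
step 6: θ'=0.5660 (R=1.2500) → pose (0.5251, 3.2070, 0.5660)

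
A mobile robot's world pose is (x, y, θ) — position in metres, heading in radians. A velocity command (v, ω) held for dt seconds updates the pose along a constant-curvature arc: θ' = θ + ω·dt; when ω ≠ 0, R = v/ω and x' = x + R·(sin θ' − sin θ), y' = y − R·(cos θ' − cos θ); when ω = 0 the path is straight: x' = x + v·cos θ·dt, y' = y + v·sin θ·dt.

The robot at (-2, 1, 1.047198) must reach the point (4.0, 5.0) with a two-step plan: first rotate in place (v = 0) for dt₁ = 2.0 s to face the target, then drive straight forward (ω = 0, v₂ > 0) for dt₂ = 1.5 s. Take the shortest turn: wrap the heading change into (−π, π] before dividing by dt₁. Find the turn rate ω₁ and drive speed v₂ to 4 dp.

ω₁ = -0.2296, v₂ = 4.8074

heading to target = atan2(5−1, 4−-2) = 0.5880
Δθ = wrap(0.5880 − 1.0472) = -0.4592; ω₁ = Δθ/dt₁ = -0.2296
distance = √((4−-2)² + (5−1)²) = 7.2111; v₂ = distance/dt₂ = 4.8074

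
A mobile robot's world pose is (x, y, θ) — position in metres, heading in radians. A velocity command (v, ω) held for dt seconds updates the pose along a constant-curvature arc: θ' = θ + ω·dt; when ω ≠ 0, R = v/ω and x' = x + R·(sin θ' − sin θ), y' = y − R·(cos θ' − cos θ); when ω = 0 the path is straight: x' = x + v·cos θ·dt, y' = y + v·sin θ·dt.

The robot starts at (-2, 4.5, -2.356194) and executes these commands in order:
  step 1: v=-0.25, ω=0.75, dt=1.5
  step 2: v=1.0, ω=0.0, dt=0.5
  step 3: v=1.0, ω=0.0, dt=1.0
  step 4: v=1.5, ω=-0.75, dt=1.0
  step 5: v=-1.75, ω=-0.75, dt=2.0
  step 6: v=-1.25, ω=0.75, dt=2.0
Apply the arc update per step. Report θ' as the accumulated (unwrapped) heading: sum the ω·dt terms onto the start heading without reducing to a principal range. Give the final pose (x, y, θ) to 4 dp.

(3.5267, 4.1439, -1.9812)

step 1: θ'=-1.2312 (R=-0.3333) → pose (-1.9214, 4.8467, -1.2312)
step 2: θ'=-1.2312 (straight) → pose (-1.7549, 4.3753, -1.2312)
step 3: θ'=-1.2312 (straight) → pose (-1.4217, 3.4324, -1.2312)
step 4: θ'=-1.9812 (R=-2.0000) → pose (-1.4736, 1.9682, -1.9812)
step 5: θ'=-3.4812 (R=2.3333) → pose (1.4432, 3.2374, -3.4812)
step 6: θ'=-1.9812 (R=-1.6667) → pose (3.5267, 4.1439, -1.9812)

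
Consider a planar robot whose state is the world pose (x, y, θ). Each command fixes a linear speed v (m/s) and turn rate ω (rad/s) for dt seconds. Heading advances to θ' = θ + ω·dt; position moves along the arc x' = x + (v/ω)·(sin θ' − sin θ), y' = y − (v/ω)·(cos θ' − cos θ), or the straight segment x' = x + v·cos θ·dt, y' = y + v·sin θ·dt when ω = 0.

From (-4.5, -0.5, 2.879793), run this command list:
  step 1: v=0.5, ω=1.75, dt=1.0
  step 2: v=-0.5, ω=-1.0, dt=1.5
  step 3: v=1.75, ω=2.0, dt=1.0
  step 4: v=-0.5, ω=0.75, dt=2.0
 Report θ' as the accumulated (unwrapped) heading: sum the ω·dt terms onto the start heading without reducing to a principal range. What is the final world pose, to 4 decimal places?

step 1: θ'=4.6298 (R=0.2857) → pose (-4.8587, -0.7524, 4.6298)
step 2: θ'=3.1298 (R=0.5000) → pose (-4.3545, -0.2937, 3.1298)
step 3: θ'=5.1298 (R=0.8750) → pose (-5.1647, -1.5233, 5.1298)
step 4: θ'=6.6298 (R=-0.6667) → pose (-6.0006, -1.1666, 6.6298)

(-6.0006, -1.1666, 6.6298)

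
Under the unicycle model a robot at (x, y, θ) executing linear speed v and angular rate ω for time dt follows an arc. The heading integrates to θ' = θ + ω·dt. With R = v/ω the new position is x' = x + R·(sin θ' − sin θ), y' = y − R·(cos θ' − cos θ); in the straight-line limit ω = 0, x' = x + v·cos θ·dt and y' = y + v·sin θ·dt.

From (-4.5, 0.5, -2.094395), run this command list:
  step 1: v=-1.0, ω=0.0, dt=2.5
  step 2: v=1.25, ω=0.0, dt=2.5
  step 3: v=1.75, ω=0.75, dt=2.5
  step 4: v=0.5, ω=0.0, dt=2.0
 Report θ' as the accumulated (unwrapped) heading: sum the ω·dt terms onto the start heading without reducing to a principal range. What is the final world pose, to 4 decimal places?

(-2.3236, -3.7030, -0.2194)

step 1: θ'=-2.0944 (straight) → pose (-3.2500, 2.6651, -2.0944)
step 2: θ'=-2.0944 (straight) → pose (-4.8125, -0.0413, -2.0944)
step 3: θ'=-0.2194 (R=2.3333) → pose (-3.2996, -3.4853, -0.2194)
step 4: θ'=-0.2194 (straight) → pose (-2.3236, -3.7030, -0.2194)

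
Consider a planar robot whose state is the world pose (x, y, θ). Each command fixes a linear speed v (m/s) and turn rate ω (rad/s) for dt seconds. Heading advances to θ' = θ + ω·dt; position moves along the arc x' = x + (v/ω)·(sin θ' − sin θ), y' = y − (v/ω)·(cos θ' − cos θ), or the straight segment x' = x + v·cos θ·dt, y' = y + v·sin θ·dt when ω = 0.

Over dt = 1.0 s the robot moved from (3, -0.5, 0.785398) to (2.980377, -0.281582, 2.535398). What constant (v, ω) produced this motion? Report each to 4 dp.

Δθ = 2.535398 − 0.785398 = 1.750000
ω = Δθ/dt = 1.750000/1.0 = 1.7500
R = −Δy/(cos θ' − cos θ) = 0.1429
v = R·ω = 0.1429·1.7500 = 0.2500

v = 0.2500, ω = 1.7500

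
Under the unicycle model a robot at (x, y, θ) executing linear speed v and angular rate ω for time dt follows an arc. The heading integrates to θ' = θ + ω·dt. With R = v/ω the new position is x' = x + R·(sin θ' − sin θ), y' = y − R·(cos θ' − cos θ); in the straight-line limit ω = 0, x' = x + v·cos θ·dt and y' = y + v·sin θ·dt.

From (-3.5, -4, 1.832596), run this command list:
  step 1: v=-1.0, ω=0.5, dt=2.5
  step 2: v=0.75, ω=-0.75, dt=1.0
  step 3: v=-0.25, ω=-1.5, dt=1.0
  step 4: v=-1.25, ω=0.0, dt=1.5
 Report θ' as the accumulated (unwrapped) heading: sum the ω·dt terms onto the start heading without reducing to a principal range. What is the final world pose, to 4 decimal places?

step 1: θ'=3.0826 (R=-2.0000) → pose (-1.6861, -5.4789, 3.0826)
step 2: θ'=2.3326 (R=-1.0000) → pose (-2.3507, -5.1708, 2.3326)
step 3: θ'=0.8326 (R=0.1667) → pose (-2.3480, -5.3980, 0.8326)
step 4: θ'=0.8326 (straight) → pose (-3.6098, -6.7849, 0.8326)

(-3.6098, -6.7849, 0.8326)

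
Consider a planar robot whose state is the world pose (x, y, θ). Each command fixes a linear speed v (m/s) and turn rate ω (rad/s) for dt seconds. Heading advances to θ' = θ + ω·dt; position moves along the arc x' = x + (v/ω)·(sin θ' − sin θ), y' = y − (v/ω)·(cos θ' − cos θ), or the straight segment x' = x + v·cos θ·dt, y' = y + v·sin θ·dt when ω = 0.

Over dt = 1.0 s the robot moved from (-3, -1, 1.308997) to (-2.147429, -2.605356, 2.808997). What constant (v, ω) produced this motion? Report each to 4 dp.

v = -2.0000, ω = 1.5000

Δθ = 2.808997 − 1.308997 = 1.500000
ω = Δθ/dt = 1.500000/1.0 = 1.5000
R = −Δy/(cos θ' − cos θ) = -1.3333
v = R·ω = -1.3333·1.5000 = -2.0000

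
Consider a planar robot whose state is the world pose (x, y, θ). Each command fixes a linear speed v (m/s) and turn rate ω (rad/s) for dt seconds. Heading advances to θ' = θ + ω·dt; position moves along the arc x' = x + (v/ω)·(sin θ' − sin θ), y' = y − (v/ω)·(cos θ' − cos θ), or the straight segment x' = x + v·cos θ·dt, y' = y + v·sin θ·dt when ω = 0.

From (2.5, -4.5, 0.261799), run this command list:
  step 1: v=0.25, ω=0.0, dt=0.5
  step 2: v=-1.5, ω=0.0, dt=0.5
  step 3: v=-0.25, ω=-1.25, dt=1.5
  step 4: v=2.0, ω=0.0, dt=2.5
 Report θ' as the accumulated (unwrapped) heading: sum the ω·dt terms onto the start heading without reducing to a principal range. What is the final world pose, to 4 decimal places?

(1.4328, -9.4556, -1.6132)

step 1: θ'=0.2618 (straight) → pose (2.6207, -4.4676, 0.2618)
step 2: θ'=0.2618 (straight) → pose (1.8963, -4.6618, 0.2618)
step 3: θ'=-1.6132 (R=0.2000) → pose (1.6447, -4.4601, -1.6132)
step 4: θ'=-1.6132 (straight) → pose (1.4328, -9.4556, -1.6132)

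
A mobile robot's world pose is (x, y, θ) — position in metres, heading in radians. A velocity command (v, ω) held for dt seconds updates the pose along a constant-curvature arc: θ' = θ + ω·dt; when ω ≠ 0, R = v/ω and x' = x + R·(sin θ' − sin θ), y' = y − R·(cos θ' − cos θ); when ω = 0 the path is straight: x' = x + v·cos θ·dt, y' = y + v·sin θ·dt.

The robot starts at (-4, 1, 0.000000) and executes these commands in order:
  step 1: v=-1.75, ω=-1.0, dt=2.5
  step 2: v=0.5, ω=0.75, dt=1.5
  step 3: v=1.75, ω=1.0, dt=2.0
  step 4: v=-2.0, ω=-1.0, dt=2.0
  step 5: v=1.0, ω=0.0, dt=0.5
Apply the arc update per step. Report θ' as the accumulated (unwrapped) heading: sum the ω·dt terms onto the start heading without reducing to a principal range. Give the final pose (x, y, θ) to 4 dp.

(-5.5965, 3.1519, -1.3750)

step 1: θ'=-2.5000 (R=1.7500) → pose (-5.0473, 4.1520, -2.5000)
step 2: θ'=-1.3750 (R=0.6667) → pose (-5.3023, 3.4882, -1.3750)
step 3: θ'=0.6250 (R=1.7500) → pose (-2.5618, 2.4095, 0.6250)
step 4: θ'=-1.3750 (R=2.0000) → pose (-5.6938, 3.6423, -1.3750)
step 5: θ'=-1.3750 (straight) → pose (-5.5965, 3.1519, -1.3750)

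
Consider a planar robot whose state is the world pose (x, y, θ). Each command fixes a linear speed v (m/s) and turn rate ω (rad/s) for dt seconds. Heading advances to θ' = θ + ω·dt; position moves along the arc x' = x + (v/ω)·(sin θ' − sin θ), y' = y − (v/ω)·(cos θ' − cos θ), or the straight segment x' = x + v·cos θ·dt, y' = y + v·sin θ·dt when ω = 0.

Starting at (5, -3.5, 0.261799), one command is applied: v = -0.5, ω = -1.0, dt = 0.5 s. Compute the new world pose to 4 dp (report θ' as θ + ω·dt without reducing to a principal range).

(4.7526, -3.5029, -0.2382)

θ' = 0.2618 + -1.0·0.5 = -0.2382
R = v/ω = -0.5/-1.0 = 0.5000
x' = 5 + 0.5000·(sin -0.2382 − sin 0.2618) = 4.7526
y' = -3.5 − 0.5000·(cos -0.2382 − cos 0.2618) = -3.5029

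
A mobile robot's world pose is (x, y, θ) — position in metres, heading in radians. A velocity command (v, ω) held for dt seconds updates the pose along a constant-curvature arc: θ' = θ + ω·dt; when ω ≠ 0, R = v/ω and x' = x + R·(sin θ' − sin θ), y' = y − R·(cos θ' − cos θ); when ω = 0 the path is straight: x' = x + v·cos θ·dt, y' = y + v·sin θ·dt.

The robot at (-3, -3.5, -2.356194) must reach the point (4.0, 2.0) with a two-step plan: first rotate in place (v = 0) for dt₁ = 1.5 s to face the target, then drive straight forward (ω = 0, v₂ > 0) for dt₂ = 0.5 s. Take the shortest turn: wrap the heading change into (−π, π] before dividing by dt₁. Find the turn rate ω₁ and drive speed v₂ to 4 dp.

ω₁ = 2.0148, v₂ = 17.8045

heading to target = atan2(2−-3.5, 4−-3) = 0.6660
Δθ = wrap(0.6660 − -2.3562) = 3.0222; ω₁ = Δθ/dt₁ = 2.0148
distance = √((4−-3)² + (2−-3.5)²) = 8.9022; v₂ = distance/dt₂ = 17.8045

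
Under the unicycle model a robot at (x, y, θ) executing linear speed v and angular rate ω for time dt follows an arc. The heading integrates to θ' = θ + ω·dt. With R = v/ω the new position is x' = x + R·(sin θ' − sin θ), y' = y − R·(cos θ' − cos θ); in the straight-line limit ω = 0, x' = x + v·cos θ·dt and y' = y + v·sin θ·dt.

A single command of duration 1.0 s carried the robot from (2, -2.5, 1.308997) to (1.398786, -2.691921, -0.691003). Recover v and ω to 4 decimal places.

Δθ = -0.691003 − 1.308997 = -2.000000
ω = Δθ/dt = -2.000000/1.0 = -2.0000
R = Δx/(sin θ' − sin θ) = 0.3750
v = R·ω = 0.3750·-2.0000 = -0.7500

v = -0.7500, ω = -2.0000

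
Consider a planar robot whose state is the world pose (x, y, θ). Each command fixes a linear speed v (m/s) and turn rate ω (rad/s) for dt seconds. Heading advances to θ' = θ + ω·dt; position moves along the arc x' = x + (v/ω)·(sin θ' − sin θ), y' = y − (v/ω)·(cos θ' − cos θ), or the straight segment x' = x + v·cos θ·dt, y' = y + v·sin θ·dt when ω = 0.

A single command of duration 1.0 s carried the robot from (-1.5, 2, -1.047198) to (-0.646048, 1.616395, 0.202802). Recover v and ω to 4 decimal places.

Δθ = 0.202802 − -1.047198 = 1.250000
ω = Δθ/dt = 1.250000/1.0 = 1.2500
R = Δx/(sin θ' − sin θ) = 0.8000
v = R·ω = 0.8000·1.2500 = 1.0000

v = 1.0000, ω = 1.2500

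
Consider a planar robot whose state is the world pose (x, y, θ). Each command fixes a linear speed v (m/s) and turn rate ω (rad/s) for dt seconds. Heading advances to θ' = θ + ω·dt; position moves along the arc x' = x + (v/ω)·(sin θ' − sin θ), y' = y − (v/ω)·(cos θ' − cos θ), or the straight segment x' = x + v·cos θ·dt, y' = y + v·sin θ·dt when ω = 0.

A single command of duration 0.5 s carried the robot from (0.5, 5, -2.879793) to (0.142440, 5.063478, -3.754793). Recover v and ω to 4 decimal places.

v = 0.7500, ω = -1.7500

Δθ = -3.754793 − -2.879793 = -0.875000
ω = Δθ/dt = -0.875000/0.5 = -1.7500
R = Δx/(sin θ' − sin θ) = -0.4286
v = R·ω = -0.4286·-1.7500 = 0.7500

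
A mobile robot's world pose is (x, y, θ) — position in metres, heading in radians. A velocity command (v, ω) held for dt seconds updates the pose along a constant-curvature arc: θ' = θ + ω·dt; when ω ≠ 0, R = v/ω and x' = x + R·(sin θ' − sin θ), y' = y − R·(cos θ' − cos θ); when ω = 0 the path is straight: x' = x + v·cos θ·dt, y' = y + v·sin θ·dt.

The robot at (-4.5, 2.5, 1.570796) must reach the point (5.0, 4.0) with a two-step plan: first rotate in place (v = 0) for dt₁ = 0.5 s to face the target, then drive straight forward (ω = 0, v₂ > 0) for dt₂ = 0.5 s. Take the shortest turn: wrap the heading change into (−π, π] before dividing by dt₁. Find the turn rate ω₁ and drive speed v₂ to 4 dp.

heading to target = atan2(4−2.5, 5−-4.5) = 0.1566
Δθ = wrap(0.1566 − 1.5708) = -1.4142; ω₁ = Δθ/dt₁ = -2.8284
distance = √((5−-4.5)² + (4−2.5)²) = 9.6177; v₂ = distance/dt₂ = 19.2354

ω₁ = -2.8284, v₂ = 19.2354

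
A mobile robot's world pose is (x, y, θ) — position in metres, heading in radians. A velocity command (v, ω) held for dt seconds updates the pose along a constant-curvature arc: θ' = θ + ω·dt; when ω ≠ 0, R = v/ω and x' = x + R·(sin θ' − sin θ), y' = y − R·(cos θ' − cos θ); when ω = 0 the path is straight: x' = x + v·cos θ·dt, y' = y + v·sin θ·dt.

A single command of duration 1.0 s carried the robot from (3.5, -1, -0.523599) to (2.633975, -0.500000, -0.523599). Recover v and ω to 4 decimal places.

Δθ = -0.523599 − -0.523599 = 0.000000
ω = Δθ/dt = 0.000000/1.0 = 0.0000
ω = 0 → v = (Δx·cos θ + Δy·sin θ)/dt = -1.0000

v = -1.0000, ω = 0.0000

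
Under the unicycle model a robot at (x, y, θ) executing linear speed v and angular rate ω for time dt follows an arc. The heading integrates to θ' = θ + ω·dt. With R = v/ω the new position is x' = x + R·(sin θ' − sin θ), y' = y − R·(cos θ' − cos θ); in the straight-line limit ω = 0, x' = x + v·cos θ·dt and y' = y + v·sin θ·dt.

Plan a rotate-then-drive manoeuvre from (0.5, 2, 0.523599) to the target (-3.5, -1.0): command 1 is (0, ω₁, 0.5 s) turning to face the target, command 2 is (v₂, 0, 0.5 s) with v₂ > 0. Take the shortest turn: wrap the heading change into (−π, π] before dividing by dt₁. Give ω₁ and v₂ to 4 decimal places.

ω₁ = -6.0434, v₂ = 10.0000

heading to target = atan2(-1−2, -3.5−0.5) = -2.4981
Δθ = wrap(-2.4981 − 0.5236) = -3.0217; ω₁ = Δθ/dt₁ = -6.0434
distance = √((-3.5−0.5)² + (-1−2)²) = 5.0000; v₂ = distance/dt₂ = 10.0000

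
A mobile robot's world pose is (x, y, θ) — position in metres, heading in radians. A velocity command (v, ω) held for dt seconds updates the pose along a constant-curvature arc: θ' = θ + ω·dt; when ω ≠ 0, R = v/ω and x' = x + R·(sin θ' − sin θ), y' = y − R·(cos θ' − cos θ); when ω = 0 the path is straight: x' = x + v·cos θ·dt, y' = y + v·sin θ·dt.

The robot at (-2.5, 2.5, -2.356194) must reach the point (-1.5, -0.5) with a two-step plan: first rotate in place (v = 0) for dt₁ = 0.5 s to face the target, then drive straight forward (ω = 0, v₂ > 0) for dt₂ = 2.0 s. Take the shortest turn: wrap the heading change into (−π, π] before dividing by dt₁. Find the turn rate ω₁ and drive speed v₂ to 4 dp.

ω₁ = 2.2143, v₂ = 1.5811

heading to target = atan2(-0.5−2.5, -1.5−-2.5) = -1.2490
Δθ = wrap(-1.2490 − -2.3562) = 1.1071; ω₁ = Δθ/dt₁ = 2.2143
distance = √((-1.5−-2.5)² + (-0.5−2.5)²) = 3.1623; v₂ = distance/dt₂ = 1.5811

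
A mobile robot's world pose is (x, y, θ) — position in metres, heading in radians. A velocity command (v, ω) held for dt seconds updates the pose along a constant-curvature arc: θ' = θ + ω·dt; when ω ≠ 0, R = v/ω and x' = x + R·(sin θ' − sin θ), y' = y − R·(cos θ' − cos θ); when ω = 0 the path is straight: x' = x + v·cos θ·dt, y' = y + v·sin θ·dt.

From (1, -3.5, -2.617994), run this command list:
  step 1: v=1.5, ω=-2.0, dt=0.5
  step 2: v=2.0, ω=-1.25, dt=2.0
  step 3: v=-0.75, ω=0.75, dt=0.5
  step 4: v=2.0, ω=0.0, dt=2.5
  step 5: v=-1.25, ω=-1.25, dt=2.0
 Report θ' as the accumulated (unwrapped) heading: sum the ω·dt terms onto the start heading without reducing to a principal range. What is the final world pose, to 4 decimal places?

(3.2503, 3.1627, -8.2430)

step 1: θ'=-3.6180 (R=-0.7500) → pose (0.2811, -3.5170, -3.6180)
step 2: θ'=-6.1180 (R=-1.6000) → pose (0.7517, -0.5169, -6.1180)
step 3: θ'=-5.7430 (R=-1.0000) → pose (0.4018, -0.6457, -5.7430)
step 4: θ'=-5.7430 (straight) → pose (4.6899, 1.9258, -5.7430)
step 5: θ'=-8.2430 (R=1.0000) → pose (3.2503, 3.1627, -8.2430)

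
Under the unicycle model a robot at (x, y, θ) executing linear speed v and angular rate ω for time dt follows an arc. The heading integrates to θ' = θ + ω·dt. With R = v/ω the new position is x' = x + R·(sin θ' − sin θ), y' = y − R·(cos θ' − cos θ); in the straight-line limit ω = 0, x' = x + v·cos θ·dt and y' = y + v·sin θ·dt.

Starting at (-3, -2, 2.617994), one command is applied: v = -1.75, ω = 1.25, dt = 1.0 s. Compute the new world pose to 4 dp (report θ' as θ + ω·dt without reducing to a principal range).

(-1.3701, -1.8342, 3.8680)

θ' = 2.6180 + 1.25·1.0 = 3.8680
R = v/ω = -1.75/1.25 = -1.4000
x' = -3 + -1.4000·(sin 3.8680 − sin 2.6180) = -1.3701
y' = -2 − -1.4000·(cos 3.8680 − cos 2.6180) = -1.8342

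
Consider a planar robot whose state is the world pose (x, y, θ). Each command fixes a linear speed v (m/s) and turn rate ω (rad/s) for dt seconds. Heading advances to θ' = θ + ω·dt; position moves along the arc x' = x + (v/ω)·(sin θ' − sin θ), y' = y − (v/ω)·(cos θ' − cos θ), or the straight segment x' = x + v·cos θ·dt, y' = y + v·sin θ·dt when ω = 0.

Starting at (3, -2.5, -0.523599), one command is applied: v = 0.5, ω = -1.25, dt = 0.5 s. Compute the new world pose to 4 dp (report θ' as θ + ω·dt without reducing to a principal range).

(3.1649, -2.6825, -1.1486)

θ' = -0.5236 + -1.25·0.5 = -1.1486
R = v/ω = 0.5/-1.25 = -0.4000
x' = 3 + -0.4000·(sin -1.1486 − sin -0.5236) = 3.1649
y' = -2.5 − -0.4000·(cos -1.1486 − cos -0.5236) = -2.6825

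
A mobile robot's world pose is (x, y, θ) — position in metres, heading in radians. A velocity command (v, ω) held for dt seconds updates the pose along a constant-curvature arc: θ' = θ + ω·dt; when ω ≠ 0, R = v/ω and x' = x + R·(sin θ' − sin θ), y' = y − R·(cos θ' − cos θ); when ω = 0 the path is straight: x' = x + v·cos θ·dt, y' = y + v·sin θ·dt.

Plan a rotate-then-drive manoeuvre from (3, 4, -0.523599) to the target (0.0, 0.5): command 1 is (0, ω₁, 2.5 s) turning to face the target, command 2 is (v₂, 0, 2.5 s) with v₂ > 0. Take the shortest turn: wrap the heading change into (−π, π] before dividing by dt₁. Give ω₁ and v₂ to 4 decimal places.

ω₁ = -0.7023, v₂ = 1.8439

heading to target = atan2(0.5−4, 0−3) = -2.2794
Δθ = wrap(-2.2794 − -0.5236) = -1.7558; ω₁ = Δθ/dt₁ = -0.7023
distance = √((0−3)² + (0.5−4)²) = 4.6098; v₂ = distance/dt₂ = 1.8439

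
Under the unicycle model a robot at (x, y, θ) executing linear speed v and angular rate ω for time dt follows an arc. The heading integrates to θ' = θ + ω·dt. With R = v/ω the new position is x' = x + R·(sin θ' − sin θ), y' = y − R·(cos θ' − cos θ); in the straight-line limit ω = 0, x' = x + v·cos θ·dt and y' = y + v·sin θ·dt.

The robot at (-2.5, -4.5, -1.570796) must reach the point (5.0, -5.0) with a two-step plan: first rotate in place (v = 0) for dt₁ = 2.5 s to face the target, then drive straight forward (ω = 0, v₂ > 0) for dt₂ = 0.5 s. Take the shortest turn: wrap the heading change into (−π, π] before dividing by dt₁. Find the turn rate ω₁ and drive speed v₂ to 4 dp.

ω₁ = 0.6017, v₂ = 15.0333

heading to target = atan2(-5−-4.5, 5−-2.5) = -0.0666
Δθ = wrap(-0.0666 − -1.5708) = 1.5042; ω₁ = Δθ/dt₁ = 0.6017
distance = √((5−-2.5)² + (-5−-4.5)²) = 7.5166; v₂ = distance/dt₂ = 15.0333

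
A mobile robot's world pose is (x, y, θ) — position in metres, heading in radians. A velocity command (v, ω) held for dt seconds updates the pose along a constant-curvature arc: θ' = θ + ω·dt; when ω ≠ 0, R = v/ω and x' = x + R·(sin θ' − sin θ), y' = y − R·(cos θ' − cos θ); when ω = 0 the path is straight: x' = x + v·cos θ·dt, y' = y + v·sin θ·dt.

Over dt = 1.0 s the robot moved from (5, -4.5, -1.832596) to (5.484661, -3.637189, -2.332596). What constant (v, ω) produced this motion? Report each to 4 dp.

Δθ = -2.332596 − -1.832596 = -0.500000
ω = Δθ/dt = -0.500000/1.0 = -0.5000
R = −Δy/(cos θ' − cos θ) = 2.0000
v = R·ω = 2.0000·-0.5000 = -1.0000

v = -1.0000, ω = -0.5000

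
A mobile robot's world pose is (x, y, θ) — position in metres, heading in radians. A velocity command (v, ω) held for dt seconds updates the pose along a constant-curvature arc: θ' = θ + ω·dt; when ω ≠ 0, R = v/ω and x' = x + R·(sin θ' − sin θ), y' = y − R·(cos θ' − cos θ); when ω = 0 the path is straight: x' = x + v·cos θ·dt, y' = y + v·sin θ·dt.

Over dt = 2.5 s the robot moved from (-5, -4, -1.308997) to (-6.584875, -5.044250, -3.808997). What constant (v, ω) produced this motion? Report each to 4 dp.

v = 1.0000, ω = -1.0000

Δθ = -3.808997 − -1.308997 = -2.500000
ω = Δθ/dt = -2.500000/2.5 = -1.0000
R = Δx/(sin θ' − sin θ) = -1.0000
v = R·ω = -1.0000·-1.0000 = 1.0000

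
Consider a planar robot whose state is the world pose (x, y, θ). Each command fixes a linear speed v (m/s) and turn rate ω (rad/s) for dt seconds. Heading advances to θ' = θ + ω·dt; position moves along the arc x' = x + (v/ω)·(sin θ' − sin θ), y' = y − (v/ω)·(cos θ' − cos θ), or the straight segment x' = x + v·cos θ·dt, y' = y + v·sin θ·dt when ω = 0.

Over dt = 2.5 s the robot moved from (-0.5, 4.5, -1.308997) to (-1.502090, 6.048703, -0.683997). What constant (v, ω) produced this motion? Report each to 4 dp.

v = -0.7500, ω = 0.2500

Δθ = -0.683997 − -1.308997 = 0.625000
ω = Δθ/dt = 0.625000/2.5 = 0.2500
R = −Δy/(cos θ' − cos θ) = -3.0000
v = R·ω = -3.0000·0.2500 = -0.7500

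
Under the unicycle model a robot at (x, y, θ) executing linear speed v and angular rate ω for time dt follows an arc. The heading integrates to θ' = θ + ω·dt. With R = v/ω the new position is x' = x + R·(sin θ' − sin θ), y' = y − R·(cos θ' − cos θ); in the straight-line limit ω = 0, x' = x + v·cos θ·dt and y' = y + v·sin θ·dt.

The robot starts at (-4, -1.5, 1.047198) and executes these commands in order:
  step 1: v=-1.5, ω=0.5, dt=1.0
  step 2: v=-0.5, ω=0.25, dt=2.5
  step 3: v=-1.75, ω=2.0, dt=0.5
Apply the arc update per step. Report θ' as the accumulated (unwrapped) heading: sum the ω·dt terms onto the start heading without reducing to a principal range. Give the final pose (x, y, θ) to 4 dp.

step 1: θ'=1.5472 (R=-3.0000) → pose (-4.4011, -2.9292, 1.5472)
step 2: θ'=2.1722 (R=-2.0000) → pose (-4.0507, -4.1080, 2.1722)
step 3: θ'=3.1722 (R=-0.8750) → pose (-3.3025, -4.4875, 3.1722)

(-3.3025, -4.4875, 3.1722)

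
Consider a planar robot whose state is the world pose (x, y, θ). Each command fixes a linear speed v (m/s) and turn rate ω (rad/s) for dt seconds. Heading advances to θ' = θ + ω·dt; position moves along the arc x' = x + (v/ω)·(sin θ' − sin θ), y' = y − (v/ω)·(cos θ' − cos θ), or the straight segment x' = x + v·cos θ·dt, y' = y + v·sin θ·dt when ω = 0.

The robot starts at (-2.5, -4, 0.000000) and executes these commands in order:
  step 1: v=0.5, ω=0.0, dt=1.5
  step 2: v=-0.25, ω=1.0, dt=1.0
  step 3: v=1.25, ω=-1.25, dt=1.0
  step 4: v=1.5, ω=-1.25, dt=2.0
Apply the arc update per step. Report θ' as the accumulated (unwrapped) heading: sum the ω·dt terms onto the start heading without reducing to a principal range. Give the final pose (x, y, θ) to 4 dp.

(-0.7104, -5.9582, -2.7500)

step 1: θ'=0.0000 (straight) → pose (-1.7500, -4.0000, 0.0000)
step 2: θ'=1.0000 (R=-0.2500) → pose (-1.9604, -4.1149, 1.0000)
step 3: θ'=-0.2500 (R=-1.0000) → pose (-0.8715, -3.6863, -0.2500)
step 4: θ'=-2.7500 (R=-1.2000) → pose (-0.7104, -5.9582, -2.7500)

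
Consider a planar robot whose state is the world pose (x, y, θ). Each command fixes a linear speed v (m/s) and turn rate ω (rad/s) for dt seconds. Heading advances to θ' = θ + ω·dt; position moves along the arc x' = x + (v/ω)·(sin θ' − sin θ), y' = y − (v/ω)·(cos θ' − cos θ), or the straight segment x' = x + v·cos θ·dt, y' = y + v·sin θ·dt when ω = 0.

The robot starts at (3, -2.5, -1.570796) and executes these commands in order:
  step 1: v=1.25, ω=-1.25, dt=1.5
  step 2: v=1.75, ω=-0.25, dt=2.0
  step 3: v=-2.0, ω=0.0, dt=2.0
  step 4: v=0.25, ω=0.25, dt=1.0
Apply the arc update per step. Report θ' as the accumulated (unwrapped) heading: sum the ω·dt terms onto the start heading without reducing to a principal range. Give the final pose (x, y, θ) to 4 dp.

step 1: θ'=-3.4458 (R=-1.0000) → pose (1.7005, -3.4541, -3.4458)
step 2: θ'=-3.9458 (R=-7.0000) → pose (-1.2447, -1.6313, -3.9458)
step 3: θ'=-3.9458 (straight) → pose (1.5300, -4.5124, -3.9458)
step 4: θ'=-3.6958 (R=1.0000) → pose (1.3360, -4.3558, -3.6958)

(1.3360, -4.3558, -3.6958)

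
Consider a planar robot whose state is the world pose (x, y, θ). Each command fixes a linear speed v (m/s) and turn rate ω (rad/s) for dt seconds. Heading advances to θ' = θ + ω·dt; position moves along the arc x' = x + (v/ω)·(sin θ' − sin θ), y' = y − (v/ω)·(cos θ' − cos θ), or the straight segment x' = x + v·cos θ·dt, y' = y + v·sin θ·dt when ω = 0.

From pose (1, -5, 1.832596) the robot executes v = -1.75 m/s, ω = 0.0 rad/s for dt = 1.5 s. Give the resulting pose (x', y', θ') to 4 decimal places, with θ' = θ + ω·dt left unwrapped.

θ' = 1.8326 + 0.0·1.5 = 1.8326
ω = 0 → straight: x' = 1 + -1.75·cos(1.8326)·1.5 = 1.6794
y' = -5 + -1.75·sin(1.8326)·1.5 = -7.5356

(1.6794, -7.5356, 1.8326)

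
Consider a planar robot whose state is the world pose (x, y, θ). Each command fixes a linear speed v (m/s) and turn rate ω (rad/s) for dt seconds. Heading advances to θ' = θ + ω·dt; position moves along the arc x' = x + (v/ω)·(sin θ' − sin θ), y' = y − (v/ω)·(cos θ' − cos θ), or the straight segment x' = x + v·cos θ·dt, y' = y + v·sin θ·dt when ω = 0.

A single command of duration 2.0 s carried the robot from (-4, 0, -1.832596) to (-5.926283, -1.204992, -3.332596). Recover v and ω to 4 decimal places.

Δθ = -3.332596 − -1.832596 = -1.500000
ω = Δθ/dt = -1.500000/2.0 = -0.7500
R = Δx/(sin θ' − sin θ) = -1.6667
v = R·ω = -1.6667·-0.7500 = 1.2500

v = 1.2500, ω = -0.7500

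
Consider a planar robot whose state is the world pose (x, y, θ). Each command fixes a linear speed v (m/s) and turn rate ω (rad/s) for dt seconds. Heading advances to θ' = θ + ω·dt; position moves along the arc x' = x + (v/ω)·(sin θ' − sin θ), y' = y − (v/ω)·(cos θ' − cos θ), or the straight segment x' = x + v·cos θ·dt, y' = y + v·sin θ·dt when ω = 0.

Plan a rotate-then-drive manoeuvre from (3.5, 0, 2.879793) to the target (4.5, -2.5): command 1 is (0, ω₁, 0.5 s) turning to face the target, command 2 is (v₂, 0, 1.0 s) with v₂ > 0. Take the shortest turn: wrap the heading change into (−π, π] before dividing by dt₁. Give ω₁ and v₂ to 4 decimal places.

ω₁ = 4.4262, v₂ = 2.6926

heading to target = atan2(-2.5−0, 4.5−3.5) = -1.1903
Δθ = wrap(-1.1903 − 2.8798) = 2.2131; ω₁ = Δθ/dt₁ = 4.4262
distance = √((4.5−3.5)² + (-2.5−0)²) = 2.6926; v₂ = distance/dt₂ = 2.6926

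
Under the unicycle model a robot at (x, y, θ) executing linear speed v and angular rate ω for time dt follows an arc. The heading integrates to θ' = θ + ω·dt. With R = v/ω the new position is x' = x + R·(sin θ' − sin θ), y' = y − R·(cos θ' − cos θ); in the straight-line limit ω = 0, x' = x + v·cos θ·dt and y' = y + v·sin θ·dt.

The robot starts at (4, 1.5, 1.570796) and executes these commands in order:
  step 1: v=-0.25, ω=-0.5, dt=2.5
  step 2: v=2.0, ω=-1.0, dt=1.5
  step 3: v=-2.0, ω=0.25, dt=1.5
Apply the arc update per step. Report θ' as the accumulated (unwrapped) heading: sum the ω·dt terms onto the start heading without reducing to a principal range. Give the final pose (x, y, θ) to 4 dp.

(4.5047, 2.3871, -0.8042)

step 1: θ'=0.3208 (R=0.5000) → pose (3.6577, 1.0255, 0.3208)
step 2: θ'=-1.1792 (R=-2.0000) → pose (6.1369, -0.1091, -1.1792)
step 3: θ'=-0.8042 (R=-8.0000) → pose (4.5047, 2.3871, -0.8042)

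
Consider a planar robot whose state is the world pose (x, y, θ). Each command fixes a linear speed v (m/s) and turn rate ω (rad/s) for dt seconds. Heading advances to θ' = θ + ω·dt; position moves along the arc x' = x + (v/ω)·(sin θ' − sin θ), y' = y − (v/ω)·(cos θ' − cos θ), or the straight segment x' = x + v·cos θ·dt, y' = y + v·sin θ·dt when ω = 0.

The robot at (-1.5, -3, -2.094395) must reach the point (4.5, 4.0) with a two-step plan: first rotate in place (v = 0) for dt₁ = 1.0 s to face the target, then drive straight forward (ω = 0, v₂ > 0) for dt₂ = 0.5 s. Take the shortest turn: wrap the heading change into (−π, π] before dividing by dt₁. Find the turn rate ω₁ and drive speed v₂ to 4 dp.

heading to target = atan2(4−-3, 4.5−-1.5) = 0.8622
Δθ = wrap(0.8622 − -2.0944) = 2.9566; ω₁ = Δθ/dt₁ = 2.9566
distance = √((4.5−-1.5)² + (4−-3)²) = 9.2195; v₂ = distance/dt₂ = 18.4391

ω₁ = 2.9566, v₂ = 18.4391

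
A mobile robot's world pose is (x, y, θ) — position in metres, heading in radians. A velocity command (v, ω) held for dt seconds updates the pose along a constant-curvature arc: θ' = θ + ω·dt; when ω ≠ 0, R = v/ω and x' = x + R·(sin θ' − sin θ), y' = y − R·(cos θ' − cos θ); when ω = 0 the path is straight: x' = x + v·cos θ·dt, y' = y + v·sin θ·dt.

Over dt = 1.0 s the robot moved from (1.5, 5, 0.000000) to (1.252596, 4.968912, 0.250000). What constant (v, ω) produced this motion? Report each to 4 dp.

v = -0.2500, ω = 0.2500

Δθ = 0.250000 − 0.000000 = 0.250000
ω = Δθ/dt = 0.250000/1.0 = 0.2500
R = Δx/(sin θ' − sin θ) = -1.0000
v = R·ω = -1.0000·0.2500 = -0.2500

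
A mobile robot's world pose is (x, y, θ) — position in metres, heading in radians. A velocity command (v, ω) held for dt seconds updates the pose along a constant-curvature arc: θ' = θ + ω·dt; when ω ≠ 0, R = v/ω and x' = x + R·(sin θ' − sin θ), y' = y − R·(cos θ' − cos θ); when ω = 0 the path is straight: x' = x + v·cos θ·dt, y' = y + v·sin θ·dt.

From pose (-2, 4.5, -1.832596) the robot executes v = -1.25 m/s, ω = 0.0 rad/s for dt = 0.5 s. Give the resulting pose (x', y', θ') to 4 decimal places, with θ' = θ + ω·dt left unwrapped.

θ' = -1.8326 + 0.0·0.5 = -1.8326
ω = 0 → straight: x' = -2 + -1.25·cos(-1.8326)·0.5 = -1.8382
y' = 4.5 + -1.25·sin(-1.8326)·0.5 = 5.1037

(-1.8382, 5.1037, -1.8326)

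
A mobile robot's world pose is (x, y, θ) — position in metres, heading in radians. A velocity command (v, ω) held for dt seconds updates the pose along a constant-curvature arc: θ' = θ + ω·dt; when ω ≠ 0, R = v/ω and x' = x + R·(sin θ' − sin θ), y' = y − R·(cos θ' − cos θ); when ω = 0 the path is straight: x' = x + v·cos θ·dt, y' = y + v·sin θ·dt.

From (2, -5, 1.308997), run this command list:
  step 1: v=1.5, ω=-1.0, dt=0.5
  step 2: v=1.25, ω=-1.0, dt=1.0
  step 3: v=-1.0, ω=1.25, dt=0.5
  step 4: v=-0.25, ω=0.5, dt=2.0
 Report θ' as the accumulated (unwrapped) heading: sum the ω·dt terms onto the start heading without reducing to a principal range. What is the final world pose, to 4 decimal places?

(2.7319, -4.4335, 1.4340)

step 1: θ'=0.8090 (R=-1.5000) → pose (2.3635, -4.3529, 0.8090)
step 2: θ'=-0.1910 (R=-1.2500) → pose (3.5053, -3.9884, -0.1910)
step 3: θ'=0.4340 (R=-0.8000) → pose (3.0170, -4.0480, 0.4340)
step 4: θ'=1.4340 (R=-0.5000) → pose (2.7319, -4.4335, 1.4340)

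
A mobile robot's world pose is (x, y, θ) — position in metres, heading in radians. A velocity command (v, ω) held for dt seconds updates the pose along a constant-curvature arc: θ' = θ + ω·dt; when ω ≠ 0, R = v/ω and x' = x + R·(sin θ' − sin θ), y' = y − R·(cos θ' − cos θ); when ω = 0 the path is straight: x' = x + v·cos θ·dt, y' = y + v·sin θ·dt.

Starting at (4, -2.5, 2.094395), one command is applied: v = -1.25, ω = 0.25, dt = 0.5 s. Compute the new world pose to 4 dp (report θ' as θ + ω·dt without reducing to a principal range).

(4.3455, -3.0204, 2.2194)

θ' = 2.0944 + 0.25·0.5 = 2.2194
R = v/ω = -1.25/0.25 = -5.0000
x' = 4 + -5.0000·(sin 2.2194 − sin 2.0944) = 4.3455
y' = -2.5 − -5.0000·(cos 2.2194 − cos 2.0944) = -3.0204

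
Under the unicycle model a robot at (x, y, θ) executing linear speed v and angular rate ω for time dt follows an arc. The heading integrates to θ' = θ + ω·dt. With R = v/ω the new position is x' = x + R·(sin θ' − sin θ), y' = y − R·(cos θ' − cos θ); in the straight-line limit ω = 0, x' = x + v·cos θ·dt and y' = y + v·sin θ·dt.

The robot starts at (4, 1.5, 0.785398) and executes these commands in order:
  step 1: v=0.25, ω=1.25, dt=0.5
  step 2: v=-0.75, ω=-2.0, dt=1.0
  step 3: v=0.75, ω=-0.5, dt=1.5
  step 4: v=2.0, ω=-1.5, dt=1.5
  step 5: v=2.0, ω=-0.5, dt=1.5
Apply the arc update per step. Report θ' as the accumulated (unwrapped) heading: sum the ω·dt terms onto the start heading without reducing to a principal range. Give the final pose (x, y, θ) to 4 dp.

step 1: θ'=1.4104 (R=0.2000) → pose (4.0560, 1.6095, 1.4104)
step 2: θ'=-0.5896 (R=0.3750) → pose (3.4773, 1.3577, -0.5896)
step 3: θ'=-1.3396 (R=-1.5000) → pose (4.1034, 0.4547, -1.3396)
step 4: θ'=-3.5896 (R=-1.3333) → pose (2.2279, -1.0526, -3.5896)
step 5: θ'=-4.3396 (R=-4.0000) → pose (0.2354, 1.0958, -4.3396)

(0.2354, 1.0958, -4.3396)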